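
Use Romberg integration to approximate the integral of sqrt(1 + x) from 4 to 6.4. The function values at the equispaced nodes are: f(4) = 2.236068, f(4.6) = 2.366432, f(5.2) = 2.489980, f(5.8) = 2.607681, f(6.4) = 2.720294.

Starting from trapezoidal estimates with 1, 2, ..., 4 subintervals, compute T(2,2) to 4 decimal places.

T(0,0) (trapezoid, 1 panel, h=2.4000): 5.947634
T(1,0) (trapezoid, 2 panels, h=1.2000): 5.961793
T(2,0) (trapezoid, 4 panels, h=0.6000): 5.965364
T(1,1) = 5.961793 + (5.961793 − 5.947634)/3 = 5.966513
T(2,1) = 5.965364 + (5.965364 − 5.961793)/3 = 5.966554
T(2,2) = 5.966554 + (5.966554 − 5.966513)/15 = 5.966557

5.9666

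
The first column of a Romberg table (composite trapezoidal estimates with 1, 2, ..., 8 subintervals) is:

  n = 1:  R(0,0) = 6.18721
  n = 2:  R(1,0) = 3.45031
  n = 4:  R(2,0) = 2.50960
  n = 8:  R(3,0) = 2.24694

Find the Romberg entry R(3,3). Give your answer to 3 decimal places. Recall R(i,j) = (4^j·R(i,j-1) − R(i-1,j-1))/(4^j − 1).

R(1,1) = 3.45031 + (3.45031 − 6.18721)/3 = 2.53801
R(2,1) = (4·2.50960 − 3.45031) / 3 = 2.19603
R(3,1) = 2.24694 + (2.24694 − 2.50960)/3 = 2.15939
R(2,2) = (16·2.19603 − 2.53801) / 15 = 2.17323
R(3,2) = (16·2.15939 − 2.19603) / 15 = 2.15695
R(3,3) = 2.15695 + (2.15695 − 2.17323)/63 = 2.15669
(Column j=1 coincides with Simpson's rule on the same nodes.)

2.157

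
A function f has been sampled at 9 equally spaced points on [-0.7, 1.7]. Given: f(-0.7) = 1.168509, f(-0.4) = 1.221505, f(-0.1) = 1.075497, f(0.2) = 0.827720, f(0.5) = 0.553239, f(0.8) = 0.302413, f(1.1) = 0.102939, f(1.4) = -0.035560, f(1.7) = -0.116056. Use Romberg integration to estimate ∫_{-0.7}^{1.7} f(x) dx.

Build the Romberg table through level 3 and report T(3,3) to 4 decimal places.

1.3782

T(0,0) (trapezoid, 1 panel, h=2.4000): 1.262944
T(1,0) (trapezoid, 2 panels, h=1.2000): 1.295359
T(2,0) (trapezoid, 4 panels, h=0.6000): 1.354741
T(3,0) (trapezoid, 8 panels, h=0.3000): 1.372194
T(1,1) = 1.295359 + (1.295359 − 1.262944)/3 = 1.306164
T(2,1) = 1.354741 + (1.354741 − 1.295359)/3 = 1.374535
T(3,1) = 1.372194 + (1.372194 − 1.354741)/3 = 1.378012
T(2,2) = 1.374535 + (1.374535 − 1.306164)/15 = 1.379093
T(3,2) = 1.378012 + (1.378012 − 1.374535)/15 = 1.378244
T(3,3) = 1.378244 + (1.378244 − 1.379093)/63 = 1.378231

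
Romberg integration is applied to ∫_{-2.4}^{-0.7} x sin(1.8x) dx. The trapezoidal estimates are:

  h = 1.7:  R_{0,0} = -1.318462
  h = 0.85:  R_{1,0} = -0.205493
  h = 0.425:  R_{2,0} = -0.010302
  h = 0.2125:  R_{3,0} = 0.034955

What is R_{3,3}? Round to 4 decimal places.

0.0498

R_{1,1} = -0.205493 + (-0.205493 − (-1.318462))/3 = 0.165497
R_{2,1} = -0.010302 + (-0.010302 − (-0.205493))/3 = 0.054762
R_{3,1} = 0.034955 + (0.034955 − (-0.010302))/3 = 0.050041
R_{2,2} = (16·0.054762 − 0.165497) / 15 = 0.047380
R_{3,2} = (16·0.050041 − 0.054762) / 15 = 0.049726
R_{3,3} = 0.049726 + (0.049726 − 0.047380)/63 = 0.049763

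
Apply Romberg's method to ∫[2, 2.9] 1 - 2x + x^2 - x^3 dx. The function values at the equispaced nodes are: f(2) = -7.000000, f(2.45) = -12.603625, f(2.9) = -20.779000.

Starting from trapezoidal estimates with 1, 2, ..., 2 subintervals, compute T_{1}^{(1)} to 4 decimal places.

T_{0}^{(0)} (trapezoid, 1 panel, h=0.9000): -12.500550
T_{1}^{(0)} (trapezoid, 2 panels, h=0.4500): -11.921906
T_{1}^{(1)} = -11.921906 + (-11.921906 − (-12.500550))/3 = -11.729025

-11.7290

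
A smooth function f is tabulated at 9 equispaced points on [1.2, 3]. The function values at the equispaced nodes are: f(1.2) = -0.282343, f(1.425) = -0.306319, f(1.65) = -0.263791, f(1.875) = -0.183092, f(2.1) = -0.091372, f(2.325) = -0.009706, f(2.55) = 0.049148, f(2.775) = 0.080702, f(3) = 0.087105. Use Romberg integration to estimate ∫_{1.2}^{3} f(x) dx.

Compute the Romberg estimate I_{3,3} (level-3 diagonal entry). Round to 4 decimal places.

-0.1861

I_{0,0} (trapezoid, 1 panel, h=1.8000): -0.175714
I_{1,0} (trapezoid, 2 panels, h=0.9000): -0.170092
I_{2,0} (trapezoid, 4 panels, h=0.4500): -0.181635
I_{3,0} (trapezoid, 8 panels, h=0.2250): -0.184961
I_{1,1} = -0.170092 + (-0.170092 − (-0.175714))/3 = -0.168218
I_{2,1} = -0.181635 + (-0.181635 − (-0.170092))/3 = -0.185483
I_{3,1} = -0.184961 + (-0.184961 − (-0.181635))/3 = -0.186070
I_{2,2} = -0.185483 + (-0.185483 − (-0.168218))/15 = -0.186634
I_{3,2} = -0.186070 + (-0.186070 − (-0.185483))/15 = -0.186109
I_{3,3} = -0.186109 + (-0.186109 − (-0.186634))/63 = -0.186101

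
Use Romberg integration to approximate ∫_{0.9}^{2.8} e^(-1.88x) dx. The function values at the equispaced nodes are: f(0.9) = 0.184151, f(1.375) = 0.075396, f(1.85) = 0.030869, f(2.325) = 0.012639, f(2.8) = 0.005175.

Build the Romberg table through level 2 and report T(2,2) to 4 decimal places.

T(0,0) (trapezoid, 1 panel, h=1.9000): 0.179860
T(1,0) (trapezoid, 2 panels, h=0.9500): 0.119255
T(2,0) (trapezoid, 4 panels, h=0.4750): 0.101444
T(1,1) = 0.119255 + (0.119255 − 0.179860)/3 = 0.099053
T(2,1) = 0.101444 + (0.101444 − 0.119255)/3 = 0.095507
T(2,2) = 0.095507 + (0.095507 − 0.099053)/15 = 0.095271

0.0953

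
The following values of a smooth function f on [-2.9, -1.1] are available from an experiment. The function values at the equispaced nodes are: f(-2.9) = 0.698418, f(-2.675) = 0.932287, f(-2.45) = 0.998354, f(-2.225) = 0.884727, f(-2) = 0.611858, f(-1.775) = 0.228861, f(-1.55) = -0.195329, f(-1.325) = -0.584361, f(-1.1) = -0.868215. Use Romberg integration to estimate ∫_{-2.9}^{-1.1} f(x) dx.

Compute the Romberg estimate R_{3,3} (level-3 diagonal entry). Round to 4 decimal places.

0.6378

R_{0,0} (trapezoid, 1 panel, h=1.8000): -0.152817
R_{1,0} (trapezoid, 2 panels, h=0.9000): 0.474264
R_{2,0} (trapezoid, 4 panels, h=0.4500): 0.598493
R_{3,0} (trapezoid, 8 panels, h=0.2250): 0.628087
R_{1,1} = 0.474264 + (0.474264 − (-0.152817))/3 = 0.683291
R_{2,1} = 0.598493 + (0.598493 − 0.474264)/3 = 0.639903
R_{3,1} = 0.628087 + (0.628087 − 0.598493)/3 = 0.637952
R_{2,2} = 0.639903 + (0.639903 − 0.683291)/15 = 0.637010
R_{3,2} = 0.637952 + (0.637952 − 0.639903)/15 = 0.637822
R_{3,3} = 0.637822 + (0.637822 − 0.637010)/63 = 0.637835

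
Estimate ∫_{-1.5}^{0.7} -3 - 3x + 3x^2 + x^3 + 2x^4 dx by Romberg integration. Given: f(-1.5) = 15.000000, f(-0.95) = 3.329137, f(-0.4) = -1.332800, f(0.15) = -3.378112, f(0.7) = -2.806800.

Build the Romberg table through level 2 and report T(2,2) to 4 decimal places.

T(0,0) (trapezoid, 1 panel, h=2.2000): 13.412520
T(1,0) (trapezoid, 2 panels, h=1.1000): 5.240180
T(2,0) (trapezoid, 4 panels, h=0.5500): 2.593154
T(1,1) = 5.240180 + (5.240180 − 13.412520)/3 = 2.516067
T(2,1) = 2.593154 + (2.593154 − 5.240180)/3 = 1.710812
T(2,2) = 1.710812 + (1.710812 − 2.516067)/15 = 1.657128

1.6571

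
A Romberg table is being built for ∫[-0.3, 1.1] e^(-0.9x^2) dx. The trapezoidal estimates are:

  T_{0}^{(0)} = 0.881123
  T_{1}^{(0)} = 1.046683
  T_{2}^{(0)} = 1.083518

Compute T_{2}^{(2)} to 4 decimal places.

T_{1}^{(1)} = (4·1.046683 − 0.881123) / 3 = 1.101870
T_{2}^{(1)} = (4·1.083518 − 1.046683) / 3 = 1.095796
T_{2}^{(2)} = 1.095796 + (1.095796 − 1.101870)/15 = 1.095391

1.0954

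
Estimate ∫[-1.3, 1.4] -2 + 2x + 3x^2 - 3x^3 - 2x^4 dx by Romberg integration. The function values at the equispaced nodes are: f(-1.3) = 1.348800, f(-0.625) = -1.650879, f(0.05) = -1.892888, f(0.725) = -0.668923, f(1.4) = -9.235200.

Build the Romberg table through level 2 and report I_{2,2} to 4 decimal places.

I_{0,0} (trapezoid, 1 panel, h=2.7000): -10.646640
I_{1,0} (trapezoid, 2 panels, h=1.3500): -7.878719
I_{2,0} (trapezoid, 4 panels, h=0.6750): -5.505226
I_{1,1} = -7.878719 + (-7.878719 − (-10.646640))/3 = -6.956079
I_{2,1} = -5.505226 + (-5.505226 − (-7.878719))/3 = -4.714062
I_{2,2} = -4.714062 + (-4.714062 − (-6.956079))/15 = -4.564594

-4.5646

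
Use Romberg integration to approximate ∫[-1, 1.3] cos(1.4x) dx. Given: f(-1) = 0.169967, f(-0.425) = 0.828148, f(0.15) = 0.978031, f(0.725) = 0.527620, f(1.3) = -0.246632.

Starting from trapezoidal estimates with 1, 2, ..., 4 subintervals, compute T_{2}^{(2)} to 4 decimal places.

T_{0}^{(0)} (trapezoid, 1 panel, h=2.3000): -0.088165
T_{1}^{(0)} (trapezoid, 2 panels, h=1.1500): 1.080653
T_{2}^{(0)} (trapezoid, 4 panels, h=0.5750): 1.319893
T_{1}^{(1)} = 1.080653 + (1.080653 − (-0.088165))/3 = 1.470259
T_{2}^{(1)} = 1.319893 + (1.319893 − 1.080653)/3 = 1.399640
T_{2}^{(2)} = 1.399640 + (1.399640 − 1.470259)/15 = 1.394932

1.3949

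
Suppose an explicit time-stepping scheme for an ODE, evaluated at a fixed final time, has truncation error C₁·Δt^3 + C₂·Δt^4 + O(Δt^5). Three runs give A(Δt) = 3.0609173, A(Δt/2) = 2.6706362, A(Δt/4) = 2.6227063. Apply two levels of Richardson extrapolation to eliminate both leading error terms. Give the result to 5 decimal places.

First eliminate the Δt^3 term (factor 2^3 = 8):
  B₁ = (8·2.6706362 − 3.0609173)/7 = 2.6148818
  B₂ = (8·2.6227063 − 2.6706362)/7 = 2.6158592
Then eliminate the Δt^4 term (factor 2^4 = 16):
  (16·2.6158592 − 2.6148818)/15 = 2.6159244

2.61592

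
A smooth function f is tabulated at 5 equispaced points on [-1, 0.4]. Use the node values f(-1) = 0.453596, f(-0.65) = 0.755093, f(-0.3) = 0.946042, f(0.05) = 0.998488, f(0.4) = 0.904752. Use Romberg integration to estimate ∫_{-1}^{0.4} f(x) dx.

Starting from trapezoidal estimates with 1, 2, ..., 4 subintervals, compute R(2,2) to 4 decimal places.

1.1974

R(0,0) (trapezoid, 1 panel, h=1.4000): 0.950844
R(1,0) (trapezoid, 2 panels, h=0.7000): 1.137651
R(2,0) (trapezoid, 4 panels, h=0.3500): 1.182579
R(1,1) = 1.137651 + (1.137651 − 0.950844)/3 = 1.199920
R(2,1) = 1.182579 + (1.182579 − 1.137651)/3 = 1.197555
R(2,2) = 1.197555 + (1.197555 − 1.199920)/15 = 1.197397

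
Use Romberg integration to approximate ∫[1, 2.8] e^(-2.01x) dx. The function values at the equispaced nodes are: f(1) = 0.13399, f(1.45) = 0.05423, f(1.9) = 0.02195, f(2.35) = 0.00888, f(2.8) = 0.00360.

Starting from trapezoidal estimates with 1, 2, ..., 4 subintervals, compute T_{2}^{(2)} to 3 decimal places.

T_{0}^{(0)} (trapezoid, 1 panel, h=1.8000): 0.12383
T_{1}^{(0)} (trapezoid, 2 panels, h=0.9000): 0.08167
T_{2}^{(0)} (trapezoid, 4 panels, h=0.4500): 0.06923
T_{1}^{(1)} = 0.08167 + (0.08167 − 0.12383)/3 = 0.06762
T_{2}^{(1)} = 0.06923 + (0.06923 − 0.08167)/3 = 0.06508
T_{2}^{(2)} = 0.06508 + (0.06508 − 0.06762)/15 = 0.06491

0.065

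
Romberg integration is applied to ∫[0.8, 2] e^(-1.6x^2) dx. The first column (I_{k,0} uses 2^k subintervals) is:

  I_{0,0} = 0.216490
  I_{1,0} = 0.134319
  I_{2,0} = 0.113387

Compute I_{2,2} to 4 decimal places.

0.1064

I_{1,1} = (4·0.134319 − 0.216490) / 3 = 0.106929
I_{2,1} = (4·0.113387 − 0.134319) / 3 = 0.106410
I_{2,2} = (16·0.106410 − 0.106929) / 15 = 0.106375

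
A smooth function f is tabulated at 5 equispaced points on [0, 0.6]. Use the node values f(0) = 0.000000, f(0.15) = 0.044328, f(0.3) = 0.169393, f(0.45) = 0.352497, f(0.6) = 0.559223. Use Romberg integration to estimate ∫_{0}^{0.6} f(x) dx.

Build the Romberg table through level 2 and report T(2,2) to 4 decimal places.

0.1243

T(0,0) (trapezoid, 1 panel, h=0.6000): 0.167767
T(1,0) (trapezoid, 2 panels, h=0.3000): 0.134701
T(2,0) (trapezoid, 4 panels, h=0.1500): 0.126874
T(1,1) = 0.134701 + (0.134701 − 0.167767)/3 = 0.123679
T(2,1) = 0.126874 + (0.126874 − 0.134701)/3 = 0.124265
T(2,2) = 0.124265 + (0.124265 − 0.123679)/15 = 0.124304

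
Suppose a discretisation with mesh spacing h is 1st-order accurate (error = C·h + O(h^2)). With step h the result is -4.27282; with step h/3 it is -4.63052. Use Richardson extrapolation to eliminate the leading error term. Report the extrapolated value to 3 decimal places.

The leading error scales as h; refining by a factor of 3 reduces it by 3^1 = 3.
Extrapolated value = (3·A(h/3) − A(h)) / (3 − 1)
= (3·(-4.63052) − (-4.27282)) / 2
= -9.61874 / 2 = -4.80937

-4.809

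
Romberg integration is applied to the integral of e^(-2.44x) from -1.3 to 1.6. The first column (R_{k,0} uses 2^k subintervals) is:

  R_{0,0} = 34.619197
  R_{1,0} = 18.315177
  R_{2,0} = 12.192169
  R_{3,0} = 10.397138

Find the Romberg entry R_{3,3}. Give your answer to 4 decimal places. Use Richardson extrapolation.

9.7722

Richardson extrapolation on the trapezoidal column (denominator 4−1=3):
R_{1,1} = 18.315177 + (18.315177 − 34.619197)/3 = 12.880504
R_{2,1} = 12.192169 + (12.192169 − 18.315177)/3 = 10.151166
R_{3,1} = 10.397138 + (10.397138 − 12.192169)/3 = 9.798794
R_{2,2} = (16·10.151166 − 12.880504) / 15 = 9.969210
R_{3,2} = (16·9.798794 − 10.151166) / 15 = 9.775303
R_{3,3} = (64·9.775303 − 9.969210) / 63 = 9.772225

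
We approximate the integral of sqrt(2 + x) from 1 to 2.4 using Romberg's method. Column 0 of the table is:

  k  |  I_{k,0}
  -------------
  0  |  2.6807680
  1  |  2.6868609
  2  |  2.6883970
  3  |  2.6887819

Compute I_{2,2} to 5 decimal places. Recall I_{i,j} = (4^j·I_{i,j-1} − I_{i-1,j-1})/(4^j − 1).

2.68891

I_{1,1} = (4·2.6868609 − 2.6807680) / 3 = 2.6888919
I_{2,1} = (4·2.6883970 − 2.6868609) / 3 = 2.6889090
I_{2,2} = (16·2.6889090 − 2.6888919) / 15 = 2.6889101
(Column j=1 coincides with Simpson's rule on the same nodes.)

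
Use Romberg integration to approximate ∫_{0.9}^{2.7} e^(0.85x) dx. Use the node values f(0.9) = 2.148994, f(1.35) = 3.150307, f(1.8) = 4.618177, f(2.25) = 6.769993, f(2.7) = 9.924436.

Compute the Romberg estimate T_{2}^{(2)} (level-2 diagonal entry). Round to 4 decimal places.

9.1476

T_{0}^{(0)} (trapezoid, 1 panel, h=1.8000): 10.866087
T_{1}^{(0)} (trapezoid, 2 panels, h=0.9000): 9.589403
T_{2}^{(0)} (trapezoid, 4 panels, h=0.4500): 9.258836
T_{1}^{(1)} = 9.589403 + (9.589403 − 10.866087)/3 = 9.163842
T_{2}^{(1)} = 9.258836 + (9.258836 − 9.589403)/3 = 9.148647
T_{2}^{(2)} = 9.148647 + (9.148647 − 9.163842)/15 = 9.147634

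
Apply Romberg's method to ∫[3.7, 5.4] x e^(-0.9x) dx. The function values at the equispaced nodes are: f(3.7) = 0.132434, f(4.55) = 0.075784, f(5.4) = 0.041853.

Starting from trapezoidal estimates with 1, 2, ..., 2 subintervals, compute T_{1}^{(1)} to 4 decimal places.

0.1353

T_{0}^{(0)} (trapezoid, 1 panel, h=1.7000): 0.148144
T_{1}^{(0)} (trapezoid, 2 panels, h=0.8500): 0.138488
T_{1}^{(1)} = 0.138488 + (0.138488 − 0.148144)/3 = 0.135269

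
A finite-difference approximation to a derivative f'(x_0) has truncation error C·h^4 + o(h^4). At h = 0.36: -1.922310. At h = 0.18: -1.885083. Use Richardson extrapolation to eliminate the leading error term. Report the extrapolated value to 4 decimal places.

-1.8826

The leading error scales as h^4; refining by a factor of 2 reduces it by 2^4 = 16.
Extrapolated value = (16·A(h/2) − A(h)) / (16 − 1)
= (16·(-1.885083) − (-1.922310)) / 15
= -28.239018 / 15 = -1.882601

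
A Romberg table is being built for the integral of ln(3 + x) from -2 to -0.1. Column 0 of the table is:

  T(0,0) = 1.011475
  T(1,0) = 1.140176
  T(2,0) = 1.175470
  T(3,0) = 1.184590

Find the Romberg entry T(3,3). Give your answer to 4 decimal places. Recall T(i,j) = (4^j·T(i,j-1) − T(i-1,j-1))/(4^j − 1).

Richardson extrapolation on the trapezoidal column (denominator 4−1=3):
T(1,1) = (4·1.140176 − 1.011475) / 3 = 1.183076
T(2,1) = 1.175470 + (1.175470 − 1.140176)/3 = 1.187235
T(3,1) = 1.184590 + (1.184590 − 1.175470)/3 = 1.187630
T(2,2) = 1.187235 + (1.187235 − 1.183076)/15 = 1.187512
T(3,2) = (16·1.187630 − 1.187235) / 15 = 1.187656
T(3,3) = (64·1.187656 − 1.187512) / 63 = 1.187658

1.1877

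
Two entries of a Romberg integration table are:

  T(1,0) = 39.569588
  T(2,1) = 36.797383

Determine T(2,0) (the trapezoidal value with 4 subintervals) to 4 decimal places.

37.4904

From T(2,1) = (4·T(2,0) − T(1,0))/3, solve for T(2,0):
4·T(2,0) = 3·36.797383 + 39.569588 = 149.961737
T(2,0) = 37.490434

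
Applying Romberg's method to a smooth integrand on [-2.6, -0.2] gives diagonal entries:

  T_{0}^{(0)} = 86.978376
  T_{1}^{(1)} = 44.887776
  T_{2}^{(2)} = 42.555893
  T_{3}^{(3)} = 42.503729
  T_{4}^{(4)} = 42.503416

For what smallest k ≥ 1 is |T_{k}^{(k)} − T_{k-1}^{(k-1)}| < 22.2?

k = 2

|T_{1}^{(1)} − T_{0}^{(0)}| = 42.090600 ≥ 22.2
|T_{2}^{(2)} − T_{1}^{(1)}| = 2.331883 < 22.2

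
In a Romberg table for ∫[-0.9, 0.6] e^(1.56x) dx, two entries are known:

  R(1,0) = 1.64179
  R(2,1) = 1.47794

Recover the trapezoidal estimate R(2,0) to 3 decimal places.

1.519

From R(2,1) = (4·R(2,0) − R(1,0))/3, solve for R(2,0):
4·R(2,0) = 3·1.47794 + 1.64179 = 6.07561
R(2,0) = 1.51890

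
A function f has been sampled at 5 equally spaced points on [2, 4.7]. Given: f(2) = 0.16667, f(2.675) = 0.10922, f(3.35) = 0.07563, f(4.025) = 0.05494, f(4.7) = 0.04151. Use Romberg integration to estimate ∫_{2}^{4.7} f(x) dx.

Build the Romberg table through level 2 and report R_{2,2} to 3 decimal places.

R_{0,0} (trapezoid, 1 panel, h=2.7000): 0.28104
R_{1,0} (trapezoid, 2 panels, h=1.3500): 0.24262
R_{2,0} (trapezoid, 4 panels, h=0.6750): 0.23212
R_{1,1} = 0.24262 + (0.24262 − 0.28104)/3 = 0.22981
R_{2,1} = 0.23212 + (0.23212 − 0.24262)/3 = 0.22862
R_{2,2} = 0.22862 + (0.22862 − 0.22981)/15 = 0.22854

0.229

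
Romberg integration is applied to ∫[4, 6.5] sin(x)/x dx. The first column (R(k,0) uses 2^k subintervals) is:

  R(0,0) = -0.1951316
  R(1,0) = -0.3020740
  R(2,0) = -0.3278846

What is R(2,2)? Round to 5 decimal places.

-0.33641

R(1,1) = (4·(-0.3020740) − (-0.1951316)) / 3 = -0.3377215
R(2,1) = -0.3278846 + (-0.3278846 − (-0.3020740))/3 = -0.3364881
R(2,2) = -0.3364881 + (-0.3364881 − (-0.3377215))/15 = -0.3364059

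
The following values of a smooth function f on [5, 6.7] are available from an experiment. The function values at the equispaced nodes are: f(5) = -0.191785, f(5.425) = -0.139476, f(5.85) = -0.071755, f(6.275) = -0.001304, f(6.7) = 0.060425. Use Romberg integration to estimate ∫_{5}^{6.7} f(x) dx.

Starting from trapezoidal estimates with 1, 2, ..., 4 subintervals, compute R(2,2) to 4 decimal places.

R(0,0) (trapezoid, 1 panel, h=1.7000): -0.111656
R(1,0) (trapezoid, 2 panels, h=0.8500): -0.116820
R(2,0) (trapezoid, 4 panels, h=0.4250): -0.118241
R(1,1) = -0.116820 + (-0.116820 − (-0.111656))/3 = -0.118541
R(2,1) = -0.118241 + (-0.118241 − (-0.116820))/3 = -0.118715
R(2,2) = -0.118715 + (-0.118715 − (-0.118541))/15 = -0.118727

-0.1187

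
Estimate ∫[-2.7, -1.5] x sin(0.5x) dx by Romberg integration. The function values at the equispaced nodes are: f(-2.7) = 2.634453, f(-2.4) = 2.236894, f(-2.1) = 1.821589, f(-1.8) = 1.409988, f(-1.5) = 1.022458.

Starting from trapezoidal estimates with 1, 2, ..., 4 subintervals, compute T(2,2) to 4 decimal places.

2.1888

T(0,0) (trapezoid, 1 panel, h=1.2000): 2.194147
T(1,0) (trapezoid, 2 panels, h=0.6000): 2.190027
T(2,0) (trapezoid, 4 panels, h=0.3000): 2.189078
T(1,1) = 2.190027 + (2.190027 − 2.194147)/3 = 2.188654
T(2,1) = 2.189078 + (2.189078 − 2.190027)/3 = 2.188762
T(2,2) = 2.188762 + (2.188762 − 2.188654)/15 = 2.188769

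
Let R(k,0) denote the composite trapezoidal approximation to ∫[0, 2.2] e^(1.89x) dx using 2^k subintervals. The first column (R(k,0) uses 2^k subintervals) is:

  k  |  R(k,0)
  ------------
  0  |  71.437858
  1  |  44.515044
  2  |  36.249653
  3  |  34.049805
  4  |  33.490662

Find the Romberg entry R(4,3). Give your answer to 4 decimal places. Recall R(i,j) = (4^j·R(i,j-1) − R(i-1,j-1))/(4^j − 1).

33.3034

R(2,1) = (4·36.249653 − 44.515044) / 3 = 33.494523
R(3,1) = 34.049805 + (34.049805 − 36.249653)/3 = 33.316522
R(4,1) = 33.490662 + (33.490662 − 34.049805)/3 = 33.304281
R(3,2) = (16·33.316522 − 33.494523) / 15 = 33.304655
R(4,2) = (16·33.304281 − 33.316522) / 15 = 33.303465
R(4,3) = 33.303465 + (33.303465 − 33.304655)/63 = 33.303446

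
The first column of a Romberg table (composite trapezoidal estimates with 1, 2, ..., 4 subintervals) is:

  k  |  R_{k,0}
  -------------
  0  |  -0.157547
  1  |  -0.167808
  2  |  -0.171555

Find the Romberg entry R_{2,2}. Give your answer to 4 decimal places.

-0.1729

R_{1,1} = (4·(-0.167808) − (-0.157547)) / 3 = -0.171228
R_{2,1} = -0.171555 + (-0.171555 − (-0.167808))/3 = -0.172804
R_{2,2} = -0.172804 + (-0.172804 − (-0.171228))/15 = -0.172909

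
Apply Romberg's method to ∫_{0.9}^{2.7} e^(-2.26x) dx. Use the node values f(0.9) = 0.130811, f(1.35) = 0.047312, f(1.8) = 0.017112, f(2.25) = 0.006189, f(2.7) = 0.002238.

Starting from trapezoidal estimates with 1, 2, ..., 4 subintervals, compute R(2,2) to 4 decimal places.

R(0,0) (trapezoid, 1 panel, h=1.8000): 0.119744
R(1,0) (trapezoid, 2 panels, h=0.9000): 0.075273
R(2,0) (trapezoid, 4 panels, h=0.4500): 0.061712
R(1,1) = 0.075273 + (0.075273 − 0.119744)/3 = 0.060449
R(2,1) = 0.061712 + (0.061712 − 0.075273)/3 = 0.057192
R(2,2) = 0.057192 + (0.057192 − 0.060449)/15 = 0.056975

0.0570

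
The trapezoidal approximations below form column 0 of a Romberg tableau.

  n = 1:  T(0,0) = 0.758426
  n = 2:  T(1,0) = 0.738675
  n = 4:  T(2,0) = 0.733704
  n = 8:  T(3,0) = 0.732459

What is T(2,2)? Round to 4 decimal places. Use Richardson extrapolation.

T(1,1) = 0.738675 + (0.738675 − 0.758426)/3 = 0.732091
T(2,1) = 0.733704 + (0.733704 − 0.738675)/3 = 0.732047
T(2,2) = (16·0.732047 − 0.732091) / 15 = 0.732044

0.7320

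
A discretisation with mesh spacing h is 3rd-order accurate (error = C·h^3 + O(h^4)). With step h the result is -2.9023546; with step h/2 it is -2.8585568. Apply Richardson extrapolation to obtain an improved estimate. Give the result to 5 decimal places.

-2.85230

Extrapolated value = (8·A(h/2) − A(h)) / (8 − 1)
= (8·(-2.8585568) − (-2.9023546)) / 7
= -19.9660998 / 7 = -2.8523000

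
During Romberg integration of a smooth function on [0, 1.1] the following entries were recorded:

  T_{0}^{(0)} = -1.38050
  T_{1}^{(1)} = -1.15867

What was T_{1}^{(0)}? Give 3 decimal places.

From T_{1}^{(1)} = (4·T_{1}^{(0)} − T_{0}^{(0)})/3, solve for T_{1}^{(0)}:
4·T_{1}^{(0)} = 3·(-1.15867) + (-1.38050) = -4.85651
T_{1}^{(0)} = -1.21413

-1.214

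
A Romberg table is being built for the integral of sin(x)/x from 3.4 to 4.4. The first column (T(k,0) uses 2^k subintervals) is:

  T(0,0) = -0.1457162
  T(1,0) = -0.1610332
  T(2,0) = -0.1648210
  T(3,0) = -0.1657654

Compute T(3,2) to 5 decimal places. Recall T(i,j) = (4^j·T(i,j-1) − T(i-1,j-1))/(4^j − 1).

-0.16608

Richardson extrapolation on the trapezoidal column (denominator 4−1=3):
T(2,1) = (4·(-0.1648210) − (-0.1610332)) / 3 = -0.1660836
T(3,1) = (4·(-0.1657654) − (-0.1648210)) / 3 = -0.1660802
T(3,2) = (16·(-0.1660802) − (-0.1660836)) / 15 = -0.1660800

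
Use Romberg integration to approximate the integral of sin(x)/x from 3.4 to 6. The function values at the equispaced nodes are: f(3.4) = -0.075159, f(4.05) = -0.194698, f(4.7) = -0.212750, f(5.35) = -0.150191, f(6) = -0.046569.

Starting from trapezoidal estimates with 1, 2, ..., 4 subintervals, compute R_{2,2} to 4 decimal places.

R_{0,0} (trapezoid, 1 panel, h=2.6000): -0.158246
R_{1,0} (trapezoid, 2 panels, h=1.3000): -0.355698
R_{2,0} (trapezoid, 4 panels, h=0.6500): -0.402027
R_{1,1} = -0.355698 + (-0.355698 − (-0.158246))/3 = -0.421515
R_{2,1} = -0.402027 + (-0.402027 − (-0.355698))/3 = -0.417470
R_{2,2} = -0.417470 + (-0.417470 − (-0.421515))/15 = -0.417200

-0.4172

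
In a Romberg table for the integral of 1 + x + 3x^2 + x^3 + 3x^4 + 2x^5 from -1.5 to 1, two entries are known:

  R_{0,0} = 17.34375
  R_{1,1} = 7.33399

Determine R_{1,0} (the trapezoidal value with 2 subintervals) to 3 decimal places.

9.836

From R_{1,1} = (4·R_{1,0} − R_{0,0})/3, solve for R_{1,0}:
4·R_{1,0} = 3·7.33399 + 17.34375 = 39.34572
R_{1,0} = 9.83643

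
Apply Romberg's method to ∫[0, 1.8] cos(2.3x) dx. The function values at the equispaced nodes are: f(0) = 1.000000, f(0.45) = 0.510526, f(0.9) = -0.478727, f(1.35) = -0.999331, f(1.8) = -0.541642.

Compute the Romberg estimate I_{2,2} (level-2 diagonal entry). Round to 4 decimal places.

-0.3636

I_{0,0} (trapezoid, 1 panel, h=1.8000): 0.412522
I_{1,0} (trapezoid, 2 panels, h=0.9000): -0.224593
I_{2,0} (trapezoid, 4 panels, h=0.4500): -0.332259
I_{1,1} = -0.224593 + (-0.224593 − 0.412522)/3 = -0.436965
I_{2,1} = -0.332259 + (-0.332259 − (-0.224593))/3 = -0.368148
I_{2,2} = -0.368148 + (-0.368148 − (-0.436965))/15 = -0.363560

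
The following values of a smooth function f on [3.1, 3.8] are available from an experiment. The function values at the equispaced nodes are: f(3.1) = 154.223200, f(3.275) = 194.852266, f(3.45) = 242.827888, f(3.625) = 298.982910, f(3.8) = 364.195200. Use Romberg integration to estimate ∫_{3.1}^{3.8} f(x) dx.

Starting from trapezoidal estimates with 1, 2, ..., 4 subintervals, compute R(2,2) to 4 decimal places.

173.7990

R(0,0) (trapezoid, 1 panel, h=0.7000): 181.446440
R(1,0) (trapezoid, 2 panels, h=0.3500): 175.712981
R(2,0) (trapezoid, 4 panels, h=0.1750): 174.277646
R(1,1) = 175.712981 + (175.712981 − 181.446440)/3 = 173.801828
R(2,1) = 174.277646 + (174.277646 − 175.712981)/3 = 173.799201
R(2,2) = 173.799201 + (173.799201 − 173.801828)/15 = 173.799026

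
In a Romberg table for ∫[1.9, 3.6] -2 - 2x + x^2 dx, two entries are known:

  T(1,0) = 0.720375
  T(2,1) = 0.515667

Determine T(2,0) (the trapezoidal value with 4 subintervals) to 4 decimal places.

0.5668

From T(2,1) = (4·T(2,0) − T(1,0))/3, solve for T(2,0):
4·T(2,0) = 3·0.515667 + 0.720375 = 2.267376
T(2,0) = 0.566844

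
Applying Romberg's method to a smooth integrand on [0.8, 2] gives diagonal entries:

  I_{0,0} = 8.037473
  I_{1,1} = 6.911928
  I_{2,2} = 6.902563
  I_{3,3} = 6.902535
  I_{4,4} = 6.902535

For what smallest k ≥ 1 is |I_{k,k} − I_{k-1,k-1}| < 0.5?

|I_{1,1} − I_{0,0}| = 1.125545 ≥ 0.5
|I_{2,2} − I_{1,1}| = 0.009365 < 0.5

k = 2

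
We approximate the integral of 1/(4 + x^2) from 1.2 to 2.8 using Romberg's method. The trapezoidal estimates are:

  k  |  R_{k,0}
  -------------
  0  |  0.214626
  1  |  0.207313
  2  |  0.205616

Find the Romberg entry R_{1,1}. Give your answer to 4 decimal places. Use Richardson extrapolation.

Richardson extrapolation on the trapezoidal column (denominator 4−1=3):
R_{1,1} = 0.207313 + (0.207313 − 0.214626)/3 = 0.204875

0.2049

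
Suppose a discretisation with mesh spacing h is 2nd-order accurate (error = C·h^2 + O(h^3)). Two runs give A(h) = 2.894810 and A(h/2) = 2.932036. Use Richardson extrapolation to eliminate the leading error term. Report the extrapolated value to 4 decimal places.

2.9444

The leading error scales as h^2; refining by a factor of 2 reduces it by 2^2 = 4.
Extrapolated value = (4·A(h/2) − A(h)) / (4 − 1)
= (4·2.932036 − 2.894810) / 3
= 8.833334 / 3 = 2.944445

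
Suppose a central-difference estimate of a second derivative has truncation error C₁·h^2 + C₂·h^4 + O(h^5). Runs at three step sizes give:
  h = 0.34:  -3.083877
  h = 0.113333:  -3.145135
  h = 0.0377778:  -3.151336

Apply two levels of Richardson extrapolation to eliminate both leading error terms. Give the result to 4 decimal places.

-3.1521

First eliminate the h^2 term (factor 3^2 = 9):
  B₁ = (9·(-3.145135) − (-3.083877))/8 = -3.152792
  B₂ = (9·(-3.151336) − (-3.145135))/8 = -3.152111
Then eliminate the h^4 term (factor 3^4 = 81):
  (81·(-3.152111) − (-3.152792))/80 = -3.152102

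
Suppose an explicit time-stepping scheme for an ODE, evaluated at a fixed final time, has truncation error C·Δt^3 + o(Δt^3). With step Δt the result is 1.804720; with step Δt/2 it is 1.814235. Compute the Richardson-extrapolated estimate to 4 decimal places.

1.8156

The leading error scales as Δt^3; refining by a factor of 2 reduces it by 2^3 = 8.
Extrapolated value = (8·A(Δt/2) − A(Δt)) / (8 − 1)
= (8·1.814235 − 1.804720) / 7
= 12.709160 / 7 = 1.815594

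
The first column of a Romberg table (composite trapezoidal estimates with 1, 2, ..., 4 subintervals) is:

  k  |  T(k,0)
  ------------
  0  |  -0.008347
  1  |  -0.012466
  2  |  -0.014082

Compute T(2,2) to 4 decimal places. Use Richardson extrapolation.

T(1,1) = -0.012466 + (-0.012466 − (-0.008347))/3 = -0.013839
T(2,1) = -0.014082 + (-0.014082 − (-0.012466))/3 = -0.014621
T(2,2) = (16·(-0.014621) − (-0.013839)) / 15 = -0.014673

-0.0147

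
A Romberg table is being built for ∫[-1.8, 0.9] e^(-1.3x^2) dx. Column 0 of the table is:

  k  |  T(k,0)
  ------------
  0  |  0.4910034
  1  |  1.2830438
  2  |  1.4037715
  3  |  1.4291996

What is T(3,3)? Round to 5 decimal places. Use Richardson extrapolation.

1.43725

T(1,1) = 1.2830438 + (1.2830438 − 0.4910034)/3 = 1.5470573
T(2,1) = (4·1.4037715 − 1.2830438) / 3 = 1.4440141
T(3,1) = (4·1.4291996 − 1.4037715) / 3 = 1.4376756
T(2,2) = 1.4440141 + (1.4440141 − 1.5470573)/15 = 1.4371446
T(3,2) = 1.4376756 + (1.4376756 − 1.4440141)/15 = 1.4372530
T(3,3) = (64·1.4372530 − 1.4371446) / 63 = 1.4372547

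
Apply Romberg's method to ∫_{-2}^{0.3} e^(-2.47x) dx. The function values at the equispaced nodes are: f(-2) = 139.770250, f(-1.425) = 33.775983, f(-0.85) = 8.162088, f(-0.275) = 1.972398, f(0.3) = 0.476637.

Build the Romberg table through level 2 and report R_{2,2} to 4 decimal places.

R_{0,0} (trapezoid, 1 panel, h=2.3000): 161.283920
R_{1,0} (trapezoid, 2 panels, h=1.1500): 90.028361
R_{2,0} (trapezoid, 4 panels, h=0.5750): 65.569500
R_{1,1} = 90.028361 + (90.028361 − 161.283920)/3 = 66.276508
R_{2,1} = 65.569500 + (65.569500 − 90.028361)/3 = 57.416546
R_{2,2} = 57.416546 + (57.416546 − 66.276508)/15 = 56.825882

56.8259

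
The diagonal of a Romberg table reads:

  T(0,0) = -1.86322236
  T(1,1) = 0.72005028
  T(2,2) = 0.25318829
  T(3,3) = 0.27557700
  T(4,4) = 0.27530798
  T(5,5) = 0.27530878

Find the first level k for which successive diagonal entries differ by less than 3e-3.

|T(1,1) − T(0,0)| = 2.58327264 ≥ 3e-3
|T(2,2) − T(1,1)| = 0.46686199 ≥ 3e-3
|T(3,3) − T(2,2)| = 0.02238871 ≥ 3e-3
|T(4,4) − T(3,3)| = 0.00026902 < 3e-3

k = 4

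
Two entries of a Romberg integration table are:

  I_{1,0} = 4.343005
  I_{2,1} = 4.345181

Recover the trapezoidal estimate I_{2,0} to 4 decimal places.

From I_{2,1} = (4·I_{2,0} − I_{1,0})/3, solve for I_{2,0}:
4·I_{2,0} = 3·4.345181 + 4.343005 = 17.378548
I_{2,0} = 4.344637

4.3446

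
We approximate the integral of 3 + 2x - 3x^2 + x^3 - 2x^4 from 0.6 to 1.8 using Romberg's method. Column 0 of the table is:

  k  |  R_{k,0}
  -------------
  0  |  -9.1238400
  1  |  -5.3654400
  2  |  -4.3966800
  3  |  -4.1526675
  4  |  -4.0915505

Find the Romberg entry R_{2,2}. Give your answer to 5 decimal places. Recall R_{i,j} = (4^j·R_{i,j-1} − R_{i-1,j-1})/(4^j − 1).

-4.07117

Richardson extrapolation on the trapezoidal column (denominator 4−1=3):
R_{1,1} = -5.3654400 + (-5.3654400 − (-9.1238400))/3 = -4.1126400
R_{2,1} = -4.3966800 + (-4.3966800 − (-5.3654400))/3 = -4.0737600
R_{2,2} = (16·(-4.0737600) − (-4.1126400)) / 15 = -4.0711680
(Column j=1 coincides with Simpson's rule on the same nodes.)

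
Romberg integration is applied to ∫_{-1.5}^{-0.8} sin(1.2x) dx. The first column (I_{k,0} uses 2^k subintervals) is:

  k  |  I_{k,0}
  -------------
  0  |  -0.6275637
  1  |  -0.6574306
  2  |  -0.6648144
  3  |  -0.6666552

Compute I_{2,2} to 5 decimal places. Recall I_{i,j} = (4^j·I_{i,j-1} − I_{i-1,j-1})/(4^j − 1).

I_{1,1} = (4·(-0.6574306) − (-0.6275637)) / 3 = -0.6673862
I_{2,1} = (4·(-0.6648144) − (-0.6574306)) / 3 = -0.6672757
I_{2,2} = -0.6672757 + (-0.6672757 − (-0.6673862))/15 = -0.6672683
(Column j=1 coincides with Simpson's rule on the same nodes.)

-0.66727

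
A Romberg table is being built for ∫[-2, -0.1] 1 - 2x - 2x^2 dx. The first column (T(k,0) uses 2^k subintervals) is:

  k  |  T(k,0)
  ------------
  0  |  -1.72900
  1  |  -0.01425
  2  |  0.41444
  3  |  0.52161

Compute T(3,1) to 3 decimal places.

Richardson extrapolation on the trapezoidal column (denominator 4−1=3):
T(3,1) = (4·0.52161 − 0.41444) / 3 = 0.55733
(Column j=1 coincides with Simpson's rule on the same nodes.)

0.557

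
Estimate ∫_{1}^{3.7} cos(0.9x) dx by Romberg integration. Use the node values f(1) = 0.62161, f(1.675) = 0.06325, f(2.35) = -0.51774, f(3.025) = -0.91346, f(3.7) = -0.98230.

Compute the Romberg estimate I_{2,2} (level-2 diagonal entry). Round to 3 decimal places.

I_{0,0} (trapezoid, 1 panel, h=2.7000): -0.48693
I_{1,0} (trapezoid, 2 panels, h=1.3500): -0.94241
I_{2,0} (trapezoid, 4 panels, h=0.6750): -1.04510
I_{1,1} = -0.94241 + (-0.94241 − (-0.48693))/3 = -1.09424
I_{2,1} = -1.04510 + (-1.04510 − (-0.94241))/3 = -1.07933
I_{2,2} = -1.07933 + (-1.07933 − (-1.09424))/15 = -1.07834

-1.078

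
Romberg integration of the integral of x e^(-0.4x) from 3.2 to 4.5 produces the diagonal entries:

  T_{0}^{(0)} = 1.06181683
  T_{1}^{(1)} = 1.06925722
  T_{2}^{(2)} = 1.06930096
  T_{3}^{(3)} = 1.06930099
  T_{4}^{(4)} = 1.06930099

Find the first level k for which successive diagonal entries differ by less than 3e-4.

|T_{1}^{(1)} − T_{0}^{(0)}| = 0.00744039 ≥ 3e-4
|T_{2}^{(2)} − T_{1}^{(1)}| = 0.00004374 < 3e-4

k = 2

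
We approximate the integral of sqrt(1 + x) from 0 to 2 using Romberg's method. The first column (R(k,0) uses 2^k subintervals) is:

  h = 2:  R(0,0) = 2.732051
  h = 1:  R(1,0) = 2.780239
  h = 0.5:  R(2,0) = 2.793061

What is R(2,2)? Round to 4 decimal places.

R(1,1) = 2.780239 + (2.780239 − 2.732051)/3 = 2.796302
R(2,1) = 2.793061 + (2.793061 − 2.780239)/3 = 2.797335
R(2,2) = 2.797335 + (2.797335 − 2.796302)/15 = 2.797404
(Column j=1 coincides with Simpson's rule on the same nodes.)

2.7974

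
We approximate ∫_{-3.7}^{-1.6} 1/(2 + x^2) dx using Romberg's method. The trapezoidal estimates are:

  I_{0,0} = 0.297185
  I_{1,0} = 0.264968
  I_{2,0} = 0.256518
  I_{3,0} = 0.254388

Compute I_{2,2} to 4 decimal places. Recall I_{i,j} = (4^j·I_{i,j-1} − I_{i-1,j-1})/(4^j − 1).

Richardson extrapolation on the trapezoidal column (denominator 4−1=3):
I_{1,1} = (4·0.264968 − 0.297185) / 3 = 0.254229
I_{2,1} = (4·0.256518 − 0.264968) / 3 = 0.253701
I_{2,2} = 0.253701 + (0.253701 − 0.254229)/15 = 0.253666

0.2537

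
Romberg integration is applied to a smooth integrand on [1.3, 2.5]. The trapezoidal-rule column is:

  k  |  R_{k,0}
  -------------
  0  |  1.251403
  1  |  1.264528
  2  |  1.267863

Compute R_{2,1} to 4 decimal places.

R_{2,1} = 1.267863 + (1.267863 − 1.264528)/3 = 1.268975

1.2690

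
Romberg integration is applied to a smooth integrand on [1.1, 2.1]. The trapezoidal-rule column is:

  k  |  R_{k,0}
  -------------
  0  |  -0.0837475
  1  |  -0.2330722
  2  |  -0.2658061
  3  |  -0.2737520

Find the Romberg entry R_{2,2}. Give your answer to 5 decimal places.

-0.27631

R_{1,1} = -0.2330722 + (-0.2330722 − (-0.0837475))/3 = -0.2828471
R_{2,1} = -0.2658061 + (-0.2658061 − (-0.2330722))/3 = -0.2767174
R_{2,2} = -0.2767174 + (-0.2767174 − (-0.2828471))/15 = -0.2763088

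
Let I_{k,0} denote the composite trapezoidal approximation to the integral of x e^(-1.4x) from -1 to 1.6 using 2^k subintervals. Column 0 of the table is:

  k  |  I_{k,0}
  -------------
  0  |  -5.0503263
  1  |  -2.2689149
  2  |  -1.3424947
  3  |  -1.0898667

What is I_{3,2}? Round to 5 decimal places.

Richardson extrapolation on the trapezoidal column (denominator 4−1=3):
I_{2,1} = -1.3424947 + (-1.3424947 − (-2.2689149))/3 = -1.0336880
I_{3,1} = (4·(-1.0898667) − (-1.3424947)) / 3 = -1.0056574
I_{3,2} = -1.0056574 + (-1.0056574 − (-1.0336880))/15 = -1.0037887

-1.00379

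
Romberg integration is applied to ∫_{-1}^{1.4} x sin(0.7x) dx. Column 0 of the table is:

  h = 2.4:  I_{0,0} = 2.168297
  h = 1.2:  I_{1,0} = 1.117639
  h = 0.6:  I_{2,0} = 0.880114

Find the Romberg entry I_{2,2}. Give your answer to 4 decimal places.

0.8032

Richardson extrapolation on the trapezoidal column (denominator 4−1=3):
I_{1,1} = 1.117639 + (1.117639 − 2.168297)/3 = 0.767420
I_{2,1} = (4·0.880114 − 1.117639) / 3 = 0.800939
I_{2,2} = 0.800939 + (0.800939 − 0.767420)/15 = 0.803174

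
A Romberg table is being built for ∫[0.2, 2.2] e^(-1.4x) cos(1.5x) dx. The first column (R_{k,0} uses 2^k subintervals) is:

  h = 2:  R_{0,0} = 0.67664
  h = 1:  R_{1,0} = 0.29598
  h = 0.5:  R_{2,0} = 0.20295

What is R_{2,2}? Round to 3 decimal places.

Richardson extrapolation on the trapezoidal column (denominator 4−1=3):
R_{1,1} = (4·0.29598 − 0.67664) / 3 = 0.16909
R_{2,1} = (4·0.20295 − 0.29598) / 3 = 0.17194
R_{2,2} = (16·0.17194 − 0.16909) / 15 = 0.17213

0.172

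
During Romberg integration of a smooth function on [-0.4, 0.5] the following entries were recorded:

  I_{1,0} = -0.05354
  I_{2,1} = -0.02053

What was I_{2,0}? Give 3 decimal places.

From I_{2,1} = (4·I_{2,0} − I_{1,0})/3, solve for I_{2,0}:
4·I_{2,0} = 3·(-0.02053) + (-0.05354) = -0.11513
I_{2,0} = -0.02878

-0.029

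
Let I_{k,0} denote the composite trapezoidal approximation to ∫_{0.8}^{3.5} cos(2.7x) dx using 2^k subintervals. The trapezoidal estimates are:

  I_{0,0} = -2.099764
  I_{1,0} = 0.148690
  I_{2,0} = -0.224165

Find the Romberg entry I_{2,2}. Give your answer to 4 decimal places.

-0.4316

I_{1,1} = 0.148690 + (0.148690 − (-2.099764))/3 = 0.898175
I_{2,1} = -0.224165 + (-0.224165 − 0.148690)/3 = -0.348450
I_{2,2} = (16·(-0.348450) − 0.898175) / 15 = -0.431558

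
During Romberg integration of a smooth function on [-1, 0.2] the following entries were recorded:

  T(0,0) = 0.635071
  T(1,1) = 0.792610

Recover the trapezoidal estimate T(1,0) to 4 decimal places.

From T(1,1) = (4·T(1,0) − T(0,0))/3, solve for T(1,0):
4·T(1,0) = 3·0.792610 + 0.635071 = 3.012901
T(1,0) = 0.753225

0.7532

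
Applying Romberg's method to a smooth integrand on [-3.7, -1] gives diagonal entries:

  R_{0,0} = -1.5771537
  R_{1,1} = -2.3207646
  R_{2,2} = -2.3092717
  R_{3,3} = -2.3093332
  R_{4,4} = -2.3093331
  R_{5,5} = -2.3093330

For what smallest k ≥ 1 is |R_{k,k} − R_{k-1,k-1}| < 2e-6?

|R_{1,1} − R_{0,0}| = 0.7436109 ≥ 2e-6
|R_{2,2} − R_{1,1}| = 0.0114929 ≥ 2e-6
|R_{3,3} − R_{2,2}| = 0.0000615 ≥ 2e-6
|R_{4,4} − R_{3,3}| = 0.0000001 < 2e-6

k = 4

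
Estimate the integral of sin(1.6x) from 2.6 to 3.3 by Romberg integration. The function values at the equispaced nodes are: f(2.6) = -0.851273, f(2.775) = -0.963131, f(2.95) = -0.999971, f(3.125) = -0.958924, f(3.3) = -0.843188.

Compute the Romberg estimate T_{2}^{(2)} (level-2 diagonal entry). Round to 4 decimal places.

T_{0}^{(0)} (trapezoid, 1 panel, h=0.7000): -0.593061
T_{1}^{(0)} (trapezoid, 2 panels, h=0.3500): -0.646521
T_{2}^{(0)} (trapezoid, 4 panels, h=0.1750): -0.659620
T_{1}^{(1)} = -0.646521 + (-0.646521 − (-0.593061))/3 = -0.664341
T_{2}^{(1)} = -0.659620 + (-0.659620 − (-0.646521))/3 = -0.663986
T_{2}^{(2)} = -0.663986 + (-0.663986 − (-0.664341))/15 = -0.663962

-0.6640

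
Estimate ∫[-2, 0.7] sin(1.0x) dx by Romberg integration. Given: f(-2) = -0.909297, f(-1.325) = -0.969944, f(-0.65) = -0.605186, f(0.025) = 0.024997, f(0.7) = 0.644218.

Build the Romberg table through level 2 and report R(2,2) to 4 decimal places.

-1.1807

R(0,0) (trapezoid, 1 panel, h=2.7000): -0.357857
R(1,0) (trapezoid, 2 panels, h=1.3500): -0.995929
R(2,0) (trapezoid, 4 panels, h=0.6750): -1.135804
R(1,1) = -0.995929 + (-0.995929 − (-0.357857))/3 = -1.208620
R(2,1) = -1.135804 + (-1.135804 − (-0.995929))/3 = -1.182429
R(2,2) = -1.182429 + (-1.182429 − (-1.208620))/15 = -1.180683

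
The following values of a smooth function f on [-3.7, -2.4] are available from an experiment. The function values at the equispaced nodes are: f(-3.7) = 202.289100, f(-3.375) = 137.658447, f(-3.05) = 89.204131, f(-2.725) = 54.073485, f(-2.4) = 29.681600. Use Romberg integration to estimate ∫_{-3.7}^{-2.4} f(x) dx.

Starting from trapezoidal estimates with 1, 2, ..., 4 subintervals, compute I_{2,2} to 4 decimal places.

I_{0,0} (trapezoid, 1 panel, h=1.3000): 150.780955
I_{1,0} (trapezoid, 2 panels, h=0.6500): 133.373163
I_{2,0} (trapezoid, 4 panels, h=0.3250): 128.999459
I_{1,1} = 133.373163 + (133.373163 − 150.780955)/3 = 127.570566
I_{2,1} = 128.999459 + (128.999459 − 133.373163)/3 = 127.541558
I_{2,2} = 127.541558 + (127.541558 − 127.570566)/15 = 127.539624

127.5396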